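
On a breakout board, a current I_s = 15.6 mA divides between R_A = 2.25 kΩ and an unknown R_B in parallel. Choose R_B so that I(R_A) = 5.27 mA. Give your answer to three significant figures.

In a two-way split, I_A/I_s = R_B/(R_A + R_B).
5.27/15.6 = R_B/(R_A + R_B) → R_B = R_A · (0.3378)/(1 − 0.3378) = 2.25 × 0.5102 = 1.148 kΩ.

R_B ≈ 1.15 kΩ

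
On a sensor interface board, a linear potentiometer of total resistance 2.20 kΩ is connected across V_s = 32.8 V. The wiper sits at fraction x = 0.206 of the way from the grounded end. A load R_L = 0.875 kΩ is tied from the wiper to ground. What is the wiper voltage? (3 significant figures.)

V_out ≈ 4.79 V

The pot divides into 1.747 kΩ above the wiper and 0.4532 kΩ below.
Lower segment in parallel with the load: 0.4532 ‖ 0.875 = 0.2986 kΩ.
Then V_out = V_s · 0.2986/(1.747 + 0.2986) = 4.788 V.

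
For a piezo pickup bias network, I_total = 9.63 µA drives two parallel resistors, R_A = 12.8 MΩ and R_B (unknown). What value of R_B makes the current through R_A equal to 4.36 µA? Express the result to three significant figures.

R_B ≈ 10.6 MΩ

In a two-way split, I_A/I_total = R_B/(R_A + R_B).
With f = 0.4528, R_B = R_A · f/(1−f) = 12.8 × 0.8273 = 10.59 MΩ.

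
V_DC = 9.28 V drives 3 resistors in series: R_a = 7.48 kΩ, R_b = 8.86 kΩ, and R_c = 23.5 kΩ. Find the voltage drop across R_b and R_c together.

Total series resistance ΣR = 7.48 + 8.86 + 23.5 = 39.84 kΩ.
R_{R_b..R_c} = 8.86 + 23.5 = 32.36 kΩ.
By the voltage-divider rule, V = 9.28 × 32.36/39.84 = 7.538 V.

V ≈ 7.54 V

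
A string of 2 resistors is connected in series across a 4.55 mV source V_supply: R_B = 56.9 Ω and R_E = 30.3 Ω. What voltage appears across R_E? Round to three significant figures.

V ≈ 1.58 mV

Series total: ΣR = 56.9 + 30.3 = 87.20 Ω.
By the voltage-divider rule, V = 4.55 × 30.30/87.20 = 1.581 mV.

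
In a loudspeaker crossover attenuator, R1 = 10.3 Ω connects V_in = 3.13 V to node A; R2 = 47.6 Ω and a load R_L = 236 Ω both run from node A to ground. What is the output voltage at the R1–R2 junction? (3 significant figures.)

V_out ≈ 2.48 V

The load sits in parallel with R2, giving an effective lower resistance R2' = R2·R_L/(R2+R_L) = 39.61 Ω.
Then V_out = V_in · R2'/(R1 + R2') = 3.13 × 39.61/49.91 = 2.484 V.
(Unloaded it would be 2.57 V; the load pulls it down.)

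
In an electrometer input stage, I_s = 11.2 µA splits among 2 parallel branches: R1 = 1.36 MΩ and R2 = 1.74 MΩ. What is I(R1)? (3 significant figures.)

I ≈ 6.29 µA

With just two branches, the current splits inversely with resistance.
I(R1) = 11.2 × 1.74/(1.36 + 1.74) = 11.2 × 0.5613 = 6.286 µA.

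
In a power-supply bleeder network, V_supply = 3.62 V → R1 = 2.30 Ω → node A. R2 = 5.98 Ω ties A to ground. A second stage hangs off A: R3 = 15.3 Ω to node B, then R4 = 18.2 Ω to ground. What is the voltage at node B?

Looking into the second stage from A: R3 + R4 = 33.50 Ω appears in parallel with R2.
Effective lower resistance at A: R2 ‖ 33.50 = 5.074 Ω.
V_A = 3.62 × 5.074/(2.30 + 5.074) = 2.491 V.
Stage 2 is unloaded, so V_B = V_A · R4/(R3+R4) = 2.491 × 18.2/33.50 = 1.353 V.

V_B ≈ 1.35 V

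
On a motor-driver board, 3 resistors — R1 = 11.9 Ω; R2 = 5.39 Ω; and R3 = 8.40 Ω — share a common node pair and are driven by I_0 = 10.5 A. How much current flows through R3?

Conductances: ΣG = 1/11.9 + 1/5.39 + 1/8.40 = 0.3886 (1/Ω).
By the current-divider rule, I = I_0 · G_k/ΣG = 10.5 × 0.3063 = 3.217 A.

I ≈ 3.22 A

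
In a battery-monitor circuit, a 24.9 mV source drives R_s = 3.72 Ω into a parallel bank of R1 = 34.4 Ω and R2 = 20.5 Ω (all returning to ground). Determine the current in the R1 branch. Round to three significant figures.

Equivalent of the parallel group: R_p = 12.85 Ω.
V_A = 24.9 × 12.85/16.57 = 19.31 mV.
I(R1) = V_A / R1 = 19.31/34.4 = 0.5613 mA.
(Equivalently: I_total = 1.503 mA, then current-divider fraction G_k/ΣG = 0.3734.)

I ≈ 0.561 mA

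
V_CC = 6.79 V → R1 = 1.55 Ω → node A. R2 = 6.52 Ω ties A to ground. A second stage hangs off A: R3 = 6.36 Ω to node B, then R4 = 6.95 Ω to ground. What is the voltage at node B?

The second stage (R3 + R4 = 13.31 Ω) loads node A in parallel with R2.
Effective lower resistance at A: R2 ‖ 13.31 = 4.376 Ω.
First divider: V_A = V_CC · 4.376/(1.55 + 4.376) = 5.014 V.
V_B = V_A × 0.5222 = 2.618 V.

V_B ≈ 2.62 V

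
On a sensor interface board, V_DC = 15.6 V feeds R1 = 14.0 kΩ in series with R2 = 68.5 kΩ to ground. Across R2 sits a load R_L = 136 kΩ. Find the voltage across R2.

V_out ≈ 11.9 V

R2 ‖ R_L = (68.5 × 136)/(68.5 + 136) = 45.56 kΩ.
Then V_out = V_DC · R2'/(R1 + R2') = 15.6 × 45.56/59.56 = 11.93 V.
(Unloaded it would be 13.0 V; the load pulls it down.)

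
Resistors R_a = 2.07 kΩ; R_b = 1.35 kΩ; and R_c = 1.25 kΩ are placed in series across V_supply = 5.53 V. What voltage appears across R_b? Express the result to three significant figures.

Series total: ΣR = 2.07 + 1.35 + 1.25 = 4.670 kΩ.
V = V_supply · R/ΣR = 5.53 × 0.2891 = 1.599 V.

V ≈ 1.60 V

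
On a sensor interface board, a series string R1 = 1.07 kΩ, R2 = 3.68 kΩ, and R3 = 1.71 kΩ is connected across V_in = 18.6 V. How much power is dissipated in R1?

P ≈ 8.87 mW

Series current I = V_in/ΣR = 18.6/6.460 = 2.879 mA.
V(R1) = I·R = 3.081 V; P = V·I = 3.081 × 2.879 = 8.870 mW.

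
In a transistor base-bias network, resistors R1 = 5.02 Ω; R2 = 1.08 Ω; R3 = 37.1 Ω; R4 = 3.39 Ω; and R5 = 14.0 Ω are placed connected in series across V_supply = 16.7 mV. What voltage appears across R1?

ΣR = 5.02 + 1.08 + 37.1 + 3.39 + 14.0 = 60.59 Ω.
V = V_supply · R/ΣR = 16.7 × 0.08285 = 1.384 mV.

V ≈ 1.38 mV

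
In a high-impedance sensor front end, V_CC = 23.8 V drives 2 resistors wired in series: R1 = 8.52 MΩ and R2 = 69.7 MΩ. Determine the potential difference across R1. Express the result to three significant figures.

V ≈ 2.59 V

Series total: ΣR = 8.52 + 69.7 = 78.22 MΩ.
Voltage divider: V = V_CC · (8.520 / 78.22) = 23.8 × 0.1089 = 2.592 V.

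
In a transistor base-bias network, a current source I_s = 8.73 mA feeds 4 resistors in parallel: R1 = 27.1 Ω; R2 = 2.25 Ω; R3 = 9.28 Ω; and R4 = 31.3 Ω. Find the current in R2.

I ≈ 6.25 mA

ΣG = 1/27.1 + 1/2.25 + 1/9.28 + 1/31.3 = 0.6211.
R2 takes the fraction G_k/ΣG = 0.4444/0.6211 = 0.7156, so I = 8.73 × 0.7156 = 6.247 mA.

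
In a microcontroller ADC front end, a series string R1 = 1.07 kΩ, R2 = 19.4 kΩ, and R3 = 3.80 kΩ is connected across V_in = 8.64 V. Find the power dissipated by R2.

P ≈ 2.46 mW

The common current is I = 8.64/24.27 = 0.3560 mA.
V(R2) = I·R = 6.906 V; P = V·I = 6.906 × 0.3560 = 2.459 mW.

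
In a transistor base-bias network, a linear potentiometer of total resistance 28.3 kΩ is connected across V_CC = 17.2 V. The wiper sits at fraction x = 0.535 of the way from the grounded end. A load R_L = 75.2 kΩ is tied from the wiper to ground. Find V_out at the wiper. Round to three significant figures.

V_out ≈ 8.41 V

The pot divides into 13.16 kΩ above the wiper and 15.14 kΩ below.
R_L loads the lower segment: effective lower R = 12.60 kΩ.
Then V_out = V_CC · 12.60/(13.16 + 12.60) = 8.414 V.
(Unloaded: V_out = x·V_CC = 9.20 V.)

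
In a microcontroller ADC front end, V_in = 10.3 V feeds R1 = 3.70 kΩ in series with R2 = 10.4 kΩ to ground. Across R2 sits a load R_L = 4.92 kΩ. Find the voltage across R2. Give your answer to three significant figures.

V_out ≈ 4.89 V

R2 ‖ R_L = (10.4 × 4.92)/(10.4 + 4.92) = 3.340 kΩ.
Then V_out = V_in · R2'/(R1 + R2') = 10.3 × 3.340/7.040 = 4.887 V.
(Unloaded it would be 7.60 V; the load pulls it down.)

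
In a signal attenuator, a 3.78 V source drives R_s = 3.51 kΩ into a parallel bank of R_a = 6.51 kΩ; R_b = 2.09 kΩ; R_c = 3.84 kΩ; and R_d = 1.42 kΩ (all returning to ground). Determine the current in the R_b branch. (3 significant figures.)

Equivalent of the parallel group: R_p = 0.6263 kΩ.
Node voltage V_A = V_CC · R_p/(R_s + R_p) = 3.78 × 0.1514 = 0.5723 V.
Branch current I = V_A/R_b = 0.5723/2.09 = 0.2738 mA.

I ≈ 0.274 mA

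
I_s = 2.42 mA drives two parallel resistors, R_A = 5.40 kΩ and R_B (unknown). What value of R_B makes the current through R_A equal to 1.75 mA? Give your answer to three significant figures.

R_B ≈ 14.1 kΩ

Two-branch current divider: I_A = I_s · R_B/(R_A + R_B).
1.75/2.42 = R_B/(R_A + R_B) → R_B = R_A · (0.7231)/(1 − 0.7231) = 5.40 × 2.612 = 14.10 kΩ.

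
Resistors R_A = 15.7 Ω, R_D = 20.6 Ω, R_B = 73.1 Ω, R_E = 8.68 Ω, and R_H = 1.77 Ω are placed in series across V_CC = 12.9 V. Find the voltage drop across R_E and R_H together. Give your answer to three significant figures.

ΣR = 15.7 + 20.6 + 73.1 + 8.68 + 1.77 = 119.8 Ω.
R_{R_E..R_H} = 8.68 + 1.77 = 10.45 Ω.
By the voltage-divider rule, V = 12.9 × 10.45/119.8 = 1.125 V.

V ≈ 1.12 V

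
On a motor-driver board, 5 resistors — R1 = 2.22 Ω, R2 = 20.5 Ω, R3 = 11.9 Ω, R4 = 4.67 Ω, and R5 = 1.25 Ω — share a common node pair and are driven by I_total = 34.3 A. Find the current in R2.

ΣG = 1/2.22 + 1/20.5 + 1/11.9 + 1/4.67 + 1/1.25 = 1.597.
Current divider: I(R2) = I_total · G_k/ΣG = 34.3 × (0.04878/1.597) = 34.3 × 0.03054 = 1.047 A.

I ≈ 1.05 A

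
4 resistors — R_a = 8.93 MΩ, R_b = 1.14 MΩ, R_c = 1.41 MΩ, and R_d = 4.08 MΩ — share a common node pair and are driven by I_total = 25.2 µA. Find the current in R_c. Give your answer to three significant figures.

I ≈ 9.20 µA

Total conductance ΣG = 1/8.93 + 1/1.14 + 1/1.41 + 1/4.08 = 1.943 (units of 1/MΩ).
R_c takes the fraction G_k/ΣG = 0.7092/1.943 = 0.3649, so I = 25.2 × 0.3649 = 9.196 µA.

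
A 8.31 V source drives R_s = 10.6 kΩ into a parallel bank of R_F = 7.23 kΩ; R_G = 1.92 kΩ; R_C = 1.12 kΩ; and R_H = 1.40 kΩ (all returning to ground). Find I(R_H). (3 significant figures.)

Parallel bank: R_p = 1/(1/7.23 + 1/1.92 + 1/1.12 + 1/1.40) = 0.4413 kΩ.
Node voltage V_A = V_CC · R_p/(R_s + R_p) = 8.31 × 0.03996 = 0.3321 V.
Branch current I = V_A/R_H = 0.3321/1.40 = 0.2372 mA.
(Check via current divider: I_total = 0.7526 mA; share G_k/ΣG = 0.3152 → same result.)

I ≈ 0.237 mA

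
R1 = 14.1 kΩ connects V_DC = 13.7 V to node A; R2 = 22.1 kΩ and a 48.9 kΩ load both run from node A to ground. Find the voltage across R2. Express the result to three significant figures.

R2 ‖ R_L = (22.1 × 48.9)/(22.1 + 48.9) = 15.22 kΩ.
Voltage divider with the loaded lower leg: V_out = 13.7 × 15.22/(14.1 + 15.22) = 13.7 × 0.5191 = 7.112 V.
(Unloaded it would be 8.36 V; the load pulls it down.)

V_out ≈ 7.11 V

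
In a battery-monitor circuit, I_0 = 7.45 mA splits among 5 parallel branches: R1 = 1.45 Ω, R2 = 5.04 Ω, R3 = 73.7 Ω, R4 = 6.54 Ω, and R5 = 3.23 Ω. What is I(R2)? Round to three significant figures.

Conductances: ΣG = 1/1.45 + 1/5.04 + 1/73.7 + 1/6.54 + 1/3.23 = 1.364 (1/Ω).
R2 takes the fraction G_k/ΣG = 0.1984/1.364 = 0.1454, so I = 7.45 × 0.1454 = 1.084 mA.

I ≈ 1.08 mA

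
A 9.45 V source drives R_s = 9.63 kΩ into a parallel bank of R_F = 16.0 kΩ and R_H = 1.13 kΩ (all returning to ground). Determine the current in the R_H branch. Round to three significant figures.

I ≈ 0.826 mA

Parallel bank: R_p = 1/(1/16.0 + 1/1.13) = 1.055 kΩ.
V_A = 9.45 × 1.055/10.69 = 0.9334 V.
Branch current I = V_A/R_H = 0.9334/1.13 = 0.8260 mA.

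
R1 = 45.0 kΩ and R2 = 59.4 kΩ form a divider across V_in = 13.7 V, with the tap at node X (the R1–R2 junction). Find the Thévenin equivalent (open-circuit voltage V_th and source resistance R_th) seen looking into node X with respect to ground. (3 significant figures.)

Open-circuit (no load on X): V_th = V_in · R2/(R1 + R2) = 13.7 × 59.4/(45.00 + 59.4) = 7.795 V.
With V_in suppressed (replaced by a short), R_th = R1 ‖ R2 = (45.00 × 59.4)/(45.00 + 59.4) = 25.60 kΩ.

V_th ≈ 7.79 V, R_th ≈ 25.6 kΩ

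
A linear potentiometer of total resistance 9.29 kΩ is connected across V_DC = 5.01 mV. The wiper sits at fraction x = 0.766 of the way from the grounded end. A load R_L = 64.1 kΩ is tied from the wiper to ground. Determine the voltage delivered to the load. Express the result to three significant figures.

V_out ≈ 3.74 mV

Lower segment x·R_p = 7.116 kΩ; upper segment (1−x)·R_p = 2.174 kΩ.
(x·R_p) ‖ R_L = 6.405 kΩ.
V_out = 5.01 × 6.405/(2.174 + 6.405) = 3.740 mV.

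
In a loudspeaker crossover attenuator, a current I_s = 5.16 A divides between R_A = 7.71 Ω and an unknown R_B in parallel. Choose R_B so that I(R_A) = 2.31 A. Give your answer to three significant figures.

R_B ≈ 6.25 Ω

In a two-way split, I_A/I_s = R_B/(R_A + R_B).
2.31/5.16 = R_B/(R_A + R_B) → R_B = R_A · (0.4477)/(1 − 0.4477) = 7.71 × 0.8105 = 6.249 Ω.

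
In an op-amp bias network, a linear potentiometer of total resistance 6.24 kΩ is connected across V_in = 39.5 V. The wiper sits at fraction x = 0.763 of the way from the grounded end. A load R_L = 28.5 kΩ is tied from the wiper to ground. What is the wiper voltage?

Split the track: R_lower = x·R_p = 4.761 kΩ, R_upper = (1−x)·R_p = 1.479 kΩ.
Lower segment in parallel with the load: 4.761 ‖ 28.5 = 4.080 kΩ.
V_out = 39.5 × 4.080/(1.479 + 4.080) = 28.99 V.

V_out ≈ 29.0 V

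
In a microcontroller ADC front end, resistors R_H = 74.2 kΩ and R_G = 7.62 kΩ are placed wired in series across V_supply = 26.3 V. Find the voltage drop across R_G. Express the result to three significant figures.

V ≈ 2.45 V

ΣR = 74.2 + 7.62 = 81.82 kΩ.
V = V_supply · R/ΣR = 26.3 × 0.09313 = 2.449 V.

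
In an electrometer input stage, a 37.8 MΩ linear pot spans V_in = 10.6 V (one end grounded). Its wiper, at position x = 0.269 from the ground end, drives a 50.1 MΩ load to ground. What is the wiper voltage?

V_out ≈ 2.48 V

Lower segment x·R_p = 10.17 MΩ; upper segment (1−x)·R_p = 27.63 MΩ.
R_L loads the lower segment: effective lower R = 8.453 MΩ.
V_out = 10.6 × 8.453/(27.63 + 8.453) = 2.483 V.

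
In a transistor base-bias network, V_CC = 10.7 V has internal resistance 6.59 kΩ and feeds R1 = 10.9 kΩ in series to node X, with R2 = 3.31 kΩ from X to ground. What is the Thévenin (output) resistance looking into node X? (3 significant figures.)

R1' = 6.59 + 10.9 = 17.49 kΩ (source resistance + R1).
Zeroing V_CC shorts the top of R1' to ground, so R_th = R1' ‖ R2 = 2.783 kΩ.

R_th ≈ 2.78 kΩ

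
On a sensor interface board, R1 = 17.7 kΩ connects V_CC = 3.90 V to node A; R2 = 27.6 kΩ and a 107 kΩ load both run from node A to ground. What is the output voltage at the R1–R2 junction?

The load sits in parallel with R2, giving an effective lower resistance R2' = R2·R_L/(R2+R_L) = 21.94 kΩ.
Now apply the divider: V_out = 3.90 × 0.5535 = 2.159 V.

V_out ≈ 2.16 V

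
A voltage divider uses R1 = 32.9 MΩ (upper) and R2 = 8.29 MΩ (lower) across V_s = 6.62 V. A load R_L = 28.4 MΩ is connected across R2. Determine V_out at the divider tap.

V_out ≈ 1.08 V

R2 ‖ R_L = (8.29 × 28.4)/(8.29 + 28.4) = 6.417 MΩ.
Voltage divider with the loaded lower leg: V_out = 6.62 × 6.417/(32.9 + 6.417) = 6.62 × 0.1632 = 1.080 V.
(Unloaded it would be 1.33 V; the load pulls it down.)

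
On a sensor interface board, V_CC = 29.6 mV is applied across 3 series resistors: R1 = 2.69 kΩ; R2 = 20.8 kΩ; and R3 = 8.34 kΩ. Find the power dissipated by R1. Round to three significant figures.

The common current is I = 29.6/31.83 = 0.9299 µA.
P = I²R = 0.8648 × 2.69 = 2.326 nW.

P ≈ 2.33 nW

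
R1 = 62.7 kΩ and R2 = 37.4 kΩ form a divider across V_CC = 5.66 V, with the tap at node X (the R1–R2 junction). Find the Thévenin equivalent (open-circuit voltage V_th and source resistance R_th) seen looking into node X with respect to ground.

V_th is the unloaded tap voltage: V_CC · R2/(R1+R2) = 5.66 × 0.3736 = 2.115 V.
Zeroing V_CC shorts the top of R1 to ground, so R_th = R1 ‖ R2 = 23.43 kΩ.

V_th ≈ 2.11 V, R_th ≈ 23.4 kΩ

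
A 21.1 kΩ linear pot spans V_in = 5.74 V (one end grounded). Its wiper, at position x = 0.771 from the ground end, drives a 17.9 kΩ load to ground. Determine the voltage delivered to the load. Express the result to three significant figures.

V_out ≈ 3.66 V

The pot divides into 4.832 kΩ above the wiper and 16.27 kΩ below.
(x·R_p) ‖ R_L = 8.523 kΩ.
Then V_out = V_in · 8.523/(4.832 + 8.523) = 3.663 V.
(Unloaded: V_out = x·V_in = 4.43 V.)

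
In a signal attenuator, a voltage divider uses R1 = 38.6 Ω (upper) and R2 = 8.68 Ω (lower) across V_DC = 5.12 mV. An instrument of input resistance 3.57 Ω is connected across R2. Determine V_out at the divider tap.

V_out ≈ 0.315 mV

The load sits in parallel with R2, giving an effective lower resistance R2' = R2·R_L/(R2+R_L) = 2.530 Ω.
Voltage divider with the loaded lower leg: V_out = 5.12 × 2.530/(38.6 + 2.530) = 5.12 × 0.06150 = 0.3149 mV.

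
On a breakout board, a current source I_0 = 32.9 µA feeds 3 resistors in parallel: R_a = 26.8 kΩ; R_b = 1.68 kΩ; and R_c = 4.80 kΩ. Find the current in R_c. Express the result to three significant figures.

I ≈ 8.15 µA

Conductances: ΣG = 1/26.8 + 1/1.68 + 1/4.80 = 0.8409 (1/kΩ).
R_c takes the fraction G_k/ΣG = 0.2083/0.8409 = 0.2478, so I = 32.9 × 0.2478 = 8.151 µA.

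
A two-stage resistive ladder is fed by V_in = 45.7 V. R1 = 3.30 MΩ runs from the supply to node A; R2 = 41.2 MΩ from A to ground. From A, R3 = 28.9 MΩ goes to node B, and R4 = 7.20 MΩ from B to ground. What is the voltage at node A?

V_A ≈ 39.0 V

The second stage (R3 + R4 = 36.10 MΩ) loads node A in parallel with R2.
Effective lower resistance at A: R2 ‖ 36.10 = 19.24 MΩ.
V_A = 45.7 × 19.24/(3.30 + 19.24) = 39.01 V.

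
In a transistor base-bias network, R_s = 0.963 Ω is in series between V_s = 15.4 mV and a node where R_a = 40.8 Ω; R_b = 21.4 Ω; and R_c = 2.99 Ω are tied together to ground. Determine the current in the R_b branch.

Parallel bank: R_p = 1/(1/40.8 + 1/21.4 + 1/2.99) = 2.465 Ω.
Node voltage V_A = V_s · R_p/(R_s + R_p) = 15.4 × 0.7191 = 11.07 mV.
Branch current I = V_A/R_b = 11.07/21.4 = 0.5175 mA.

I ≈ 0.517 mA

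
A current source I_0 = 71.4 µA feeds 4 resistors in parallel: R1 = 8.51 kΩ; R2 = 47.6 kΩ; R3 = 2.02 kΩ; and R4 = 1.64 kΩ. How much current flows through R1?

Conductances: ΣG = 1/8.51 + 1/47.6 + 1/2.02 + 1/1.64 = 1.243 (1/kΩ).
Current divider: I(R1) = I_0 · G_k/ΣG = 71.4 × (0.1175/1.243) = 71.4 × 0.09451 = 6.748 µA.

I ≈ 6.75 µA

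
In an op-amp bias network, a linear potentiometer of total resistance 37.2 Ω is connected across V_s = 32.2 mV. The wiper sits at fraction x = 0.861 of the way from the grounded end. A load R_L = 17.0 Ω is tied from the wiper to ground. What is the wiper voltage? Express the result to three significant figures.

Split the track: R_lower = x·R_p = 32.03 Ω, R_upper = (1−x)·R_p = 5.171 Ω.
R_L loads the lower segment: effective lower R = 11.11 Ω.
Loaded-divider output: V_out = 32.2 × 0.6823 = 21.97 mV.

V_out ≈ 22.0 mV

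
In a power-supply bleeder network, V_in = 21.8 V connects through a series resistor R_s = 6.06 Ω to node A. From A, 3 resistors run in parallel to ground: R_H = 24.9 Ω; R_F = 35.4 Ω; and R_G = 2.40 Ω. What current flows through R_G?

Equivalent of the parallel group: R_p = 2.062 Ω.
V_A by voltage divider: V_A = 21.8 × 2.062/(6.06 + 2.062) = 5.534 V.
Branch current I = V_A/R_G = 5.534/2.40 = 2.306 A.

I ≈ 2.31 A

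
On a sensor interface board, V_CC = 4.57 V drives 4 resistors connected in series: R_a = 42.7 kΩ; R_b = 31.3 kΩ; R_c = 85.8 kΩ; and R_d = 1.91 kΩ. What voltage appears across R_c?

V ≈ 2.42 V

Series total: ΣR = 42.7 + 31.3 + 85.8 + 1.91 = 161.7 kΩ.
V = V_CC · R/ΣR = 4.57 × 0.5306 = 2.425 V.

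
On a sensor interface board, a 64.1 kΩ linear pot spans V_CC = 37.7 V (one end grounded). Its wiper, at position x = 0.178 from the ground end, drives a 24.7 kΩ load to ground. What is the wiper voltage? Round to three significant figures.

V_out ≈ 4.86 V

The pot divides into 52.69 kΩ above the wiper and 11.41 kΩ below.
(x·R_p) ‖ R_L = 7.805 kΩ.
Then V_out = V_CC · 7.805/(52.69 + 7.805) = 4.864 V.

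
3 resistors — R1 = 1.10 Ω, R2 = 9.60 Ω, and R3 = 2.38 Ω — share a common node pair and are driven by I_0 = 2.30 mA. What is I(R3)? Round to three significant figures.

ΣG = 1/1.10 + 1/9.60 + 1/2.38 = 1.433.
By the current-divider rule, I = I_0 · G_k/ΣG = 2.30 × 0.2931 = 0.6742 mA.

I ≈ 0.674 mA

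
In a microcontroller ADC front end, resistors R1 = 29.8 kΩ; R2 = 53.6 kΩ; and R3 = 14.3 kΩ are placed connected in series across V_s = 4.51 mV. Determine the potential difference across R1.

Total series resistance ΣR = 29.8 + 53.6 + 14.3 = 97.70 kΩ.
V = V_s · R/ΣR = 4.51 × 0.3050 = 1.376 mV.

V ≈ 1.38 mV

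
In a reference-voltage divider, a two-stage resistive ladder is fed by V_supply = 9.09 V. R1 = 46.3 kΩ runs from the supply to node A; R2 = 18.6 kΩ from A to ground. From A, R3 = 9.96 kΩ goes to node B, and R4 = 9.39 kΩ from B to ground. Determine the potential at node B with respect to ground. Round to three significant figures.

Looking into the second stage from A: R3 + R4 = 19.35 kΩ appears in parallel with R2.
R2 ‖ (R3+R4) = 9.484 kΩ.
So V_A = 9.09 × 0.1700 = 1.545 V.
Stage 2 is unloaded, so V_B = V_A · R4/(R3+R4) = 1.545 × 9.39/19.35 = 0.7499 V.

V_B ≈ 0.750 V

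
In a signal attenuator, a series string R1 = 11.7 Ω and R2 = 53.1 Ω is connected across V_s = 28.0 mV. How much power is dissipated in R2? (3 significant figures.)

P ≈ 9.91 µW

Series current I = V_s/ΣR = 28.0/64.80 = 0.4321 mA.
V(R2) = I·R = 22.94 mV; P = V·I = 22.94 × 0.4321 = 9.914 µW.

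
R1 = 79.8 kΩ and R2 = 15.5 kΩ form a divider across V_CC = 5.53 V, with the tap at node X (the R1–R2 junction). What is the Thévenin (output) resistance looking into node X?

R_th ≈ 13.0 kΩ

Looking into X with the source shorted: R_th = R1·R2/(R1+R2) = 79.80 × 15.5/95.30 = 12.98 kΩ.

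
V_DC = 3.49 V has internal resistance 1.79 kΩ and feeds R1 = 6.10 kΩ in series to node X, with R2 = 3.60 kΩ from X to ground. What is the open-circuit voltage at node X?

R1' = 1.79 + 6.10 = 7.890 kΩ (source resistance + R1).
Open-circuit (no load on X): V_th = V_DC · R2/(R1' + R2) = 3.49 × 3.60/(7.890 + 3.60) = 1.093 V.

V_th ≈ 1.09 V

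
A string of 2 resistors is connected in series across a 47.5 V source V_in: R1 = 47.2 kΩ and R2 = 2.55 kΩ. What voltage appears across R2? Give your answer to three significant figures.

V ≈ 2.43 V

Series total: ΣR = 47.2 + 2.55 = 49.75 kΩ.
By the voltage-divider rule, V = 47.5 × 2.550/49.75 = 2.435 V.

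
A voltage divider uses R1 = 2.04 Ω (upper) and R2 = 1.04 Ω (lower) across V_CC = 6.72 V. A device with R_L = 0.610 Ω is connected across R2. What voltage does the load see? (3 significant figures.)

V_out ≈ 1.07 V

R2 ‖ R_L = (1.04 × 0.610)/(1.04 + 0.610) = 0.3845 Ω.
Then V_out = V_CC · R2'/(R1 + R2') = 6.72 × 0.3845/2.424 = 1.066 V.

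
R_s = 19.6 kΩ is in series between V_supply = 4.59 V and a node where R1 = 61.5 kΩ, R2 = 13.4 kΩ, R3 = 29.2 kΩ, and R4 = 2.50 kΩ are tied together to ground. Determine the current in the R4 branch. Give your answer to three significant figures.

I ≈ 0.163 mA

Parallel bank: R_p = 1/(1/61.5 + 1/13.4 + 1/29.2 + 1/2.50) = 1.904 kΩ.
Node voltage V_A = V_supply · R_p/(R_s + R_p) = 4.59 × 0.08855 = 0.4065 V.
I(R4) = V_A / R4 = 0.4065/2.50 = 0.1626 mA.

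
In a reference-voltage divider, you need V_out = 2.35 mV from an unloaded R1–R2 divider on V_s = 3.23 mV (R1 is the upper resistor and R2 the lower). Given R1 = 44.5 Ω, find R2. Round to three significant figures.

V_out/V_s = R2/(R1+R2) = 0.7276.
So R2 = R1 · V_out/(V_s − V_out) = 44.5 × 2.35/(3.23 − 2.35) = 44.5 × 2.670 = 118.8 Ω.

R2 ≈ 119 Ω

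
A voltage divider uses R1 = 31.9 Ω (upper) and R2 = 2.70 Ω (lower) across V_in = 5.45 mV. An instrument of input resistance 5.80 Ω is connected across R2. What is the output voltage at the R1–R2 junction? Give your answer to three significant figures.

V_out ≈ 0.298 mV

First combine the lower leg with the load: R2 ‖ R_L = 1.842 Ω.
Voltage divider with the loaded lower leg: V_out = 5.45 × 1.842/(31.9 + 1.842) = 5.45 × 0.05460 = 0.2976 mV.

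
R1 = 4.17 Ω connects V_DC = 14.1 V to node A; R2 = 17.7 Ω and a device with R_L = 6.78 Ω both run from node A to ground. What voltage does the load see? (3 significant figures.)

V_out ≈ 7.62 V

The load sits in parallel with R2, giving an effective lower resistance R2' = R2·R_L/(R2+R_L) = 4.902 Ω.
Then V_out = V_DC · R2'/(R1 + R2') = 14.1 × 4.902/9.072 = 7.619 V.
(Unloaded it would be 11.4 V; the load pulls it down.)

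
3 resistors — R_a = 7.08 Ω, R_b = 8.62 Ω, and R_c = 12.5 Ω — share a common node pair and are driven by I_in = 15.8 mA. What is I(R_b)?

I ≈ 5.43 mA

Conductances: ΣG = 1/7.08 + 1/8.62 + 1/12.5 = 0.3373 (1/Ω).
R_b takes the fraction G_k/ΣG = 0.1160/0.3373 = 0.3440, so I = 15.8 × 0.3440 = 5.435 mA.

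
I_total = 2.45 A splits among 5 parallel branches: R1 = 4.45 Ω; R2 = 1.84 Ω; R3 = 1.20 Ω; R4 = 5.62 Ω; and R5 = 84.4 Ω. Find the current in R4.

I ≈ 0.243 A

Conductances: ΣG = 1/4.45 + 1/1.84 + 1/1.20 + 1/5.62 + 1/84.4 = 1.791 (1/Ω).
R4 takes the fraction G_k/ΣG = 0.1779/1.791 = 0.09933, so I = 2.45 × 0.09933 = 0.2434 A.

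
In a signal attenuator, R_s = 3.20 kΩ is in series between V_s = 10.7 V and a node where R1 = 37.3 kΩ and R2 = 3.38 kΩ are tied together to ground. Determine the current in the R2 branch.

Parallel bank: R_p = 1/(1/37.3 + 1/3.38) = 3.099 kΩ.
V_A by voltage divider: V_A = 10.7 × 3.099/(3.20 + 3.099) = 5.264 V.
I(R2) = V_A / R2 = 5.264/3.38 = 1.558 mA.

I ≈ 1.56 mA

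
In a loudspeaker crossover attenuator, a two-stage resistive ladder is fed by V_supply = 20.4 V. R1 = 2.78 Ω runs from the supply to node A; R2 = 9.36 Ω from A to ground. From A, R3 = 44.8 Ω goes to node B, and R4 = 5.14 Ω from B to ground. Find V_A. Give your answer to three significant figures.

V_A ≈ 15.1 V

Node A sees R2 in parallel with the series input of stage 2, R3 + R4 = 49.94 Ω.
Effective lower resistance at A: R2 ‖ 49.94 = 7.883 Ω.
So V_A = 20.4 × 0.7393 = 15.08 V.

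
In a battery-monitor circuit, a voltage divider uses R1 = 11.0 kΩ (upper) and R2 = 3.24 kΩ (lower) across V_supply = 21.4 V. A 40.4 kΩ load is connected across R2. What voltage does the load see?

V_out ≈ 4.59 V

First combine the lower leg with the load: R2 ‖ R_L = 2.999 kΩ.
Voltage divider with the loaded lower leg: V_out = 21.4 × 2.999/(11.0 + 2.999) = 21.4 × 0.2143 = 4.585 V.
(Unloaded it would be 4.87 V; the load pulls it down.)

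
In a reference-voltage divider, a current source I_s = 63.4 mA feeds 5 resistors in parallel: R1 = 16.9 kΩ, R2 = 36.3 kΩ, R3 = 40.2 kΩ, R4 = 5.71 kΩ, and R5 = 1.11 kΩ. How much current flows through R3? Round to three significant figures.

ΣG = 1/16.9 + 1/36.3 + 1/40.2 + 1/5.71 + 1/1.11 = 1.188.
Current divider: I(R3) = I_s · G_k/ΣG = 63.4 × (0.02488/1.188) = 63.4 × 0.02095 = 1.328 mA.

I ≈ 1.33 mA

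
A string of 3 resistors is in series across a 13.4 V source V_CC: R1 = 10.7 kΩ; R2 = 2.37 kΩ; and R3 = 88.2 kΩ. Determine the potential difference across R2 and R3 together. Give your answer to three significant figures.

V ≈ 12.0 V

Series total: ΣR = 10.7 + 2.37 + 88.2 = 101.3 kΩ.
R_{R2..R3} = 2.37 + 88.2 = 90.57 kΩ.
V = V_CC · R/ΣR = 13.4 × 0.8943 = 11.98 V.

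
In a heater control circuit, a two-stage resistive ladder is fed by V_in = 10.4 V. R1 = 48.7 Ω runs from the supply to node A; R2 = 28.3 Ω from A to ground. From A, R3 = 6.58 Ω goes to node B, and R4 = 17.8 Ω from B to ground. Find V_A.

V_A ≈ 2.20 V

The second stage (R3 + R4 = 24.38 Ω) loads node A in parallel with R2.
Effective lower resistance at A: R2 ‖ 24.38 = 13.10 Ω.
So V_A = 10.4 × 0.2119 = 2.204 V.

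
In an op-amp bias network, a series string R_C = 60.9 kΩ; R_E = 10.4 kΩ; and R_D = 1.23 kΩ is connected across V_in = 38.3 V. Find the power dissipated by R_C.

The common current is I = 38.3/72.53 = 0.5281 mA.
P = I²R = 0.2788 × 60.9 = 16.98 mW.

P ≈ 17.0 mW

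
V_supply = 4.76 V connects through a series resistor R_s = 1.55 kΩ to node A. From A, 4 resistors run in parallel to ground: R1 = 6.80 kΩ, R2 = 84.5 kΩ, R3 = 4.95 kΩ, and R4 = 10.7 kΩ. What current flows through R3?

I ≈ 0.564 mA

Equivalent of the parallel group: R_p = 2.201 kΩ.
V_A = 4.76 × 2.201/3.751 = 2.793 V.
I(R3) = V_A / R3 = 2.793/4.95 = 0.5642 mA.
(Check via current divider: I_total = 1.269 mA; share G_k/ΣG = 0.4446 → same result.)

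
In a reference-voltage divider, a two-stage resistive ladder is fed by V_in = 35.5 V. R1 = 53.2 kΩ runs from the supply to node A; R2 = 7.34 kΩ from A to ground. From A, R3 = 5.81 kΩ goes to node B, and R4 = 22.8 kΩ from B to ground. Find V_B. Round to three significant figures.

The second stage (R3 + R4 = 28.61 kΩ) loads node A in parallel with R2.
Effective lower resistance at A: R2 ‖ 28.61 = 5.841 kΩ.
V_A = 35.5 × 5.841/(53.2 + 5.841) = 3.512 V.
Stage 2 is unloaded, so V_B = V_A · R4/(R3+R4) = 3.512 × 22.8/28.61 = 2.799 V.

V_B ≈ 2.80 V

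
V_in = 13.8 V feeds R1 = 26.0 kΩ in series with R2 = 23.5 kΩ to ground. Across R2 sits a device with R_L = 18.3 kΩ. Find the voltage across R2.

V_out ≈ 3.91 V

The load sits in parallel with R2, giving an effective lower resistance R2' = R2·R_L/(R2+R_L) = 10.29 kΩ.
Then V_out = V_in · R2'/(R1 + R2') = 13.8 × 10.29/36.29 = 3.913 V.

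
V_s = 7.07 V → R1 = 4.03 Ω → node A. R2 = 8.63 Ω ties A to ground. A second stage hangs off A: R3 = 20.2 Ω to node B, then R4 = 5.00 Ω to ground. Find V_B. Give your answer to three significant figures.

Looking into the second stage from A: R3 + R4 = 25.20 Ω appears in parallel with R2.
Effective lower resistance at A: R2 ‖ 25.20 = 6.428 Ω.
First divider: V_A = V_s · 6.428/(4.03 + 6.428) = 4.346 V.
Stage 2 is unloaded, so V_B = V_A · R4/(R3+R4) = 4.346 × 5.00/25.20 = 0.8622 V.

V_B ≈ 0.862 V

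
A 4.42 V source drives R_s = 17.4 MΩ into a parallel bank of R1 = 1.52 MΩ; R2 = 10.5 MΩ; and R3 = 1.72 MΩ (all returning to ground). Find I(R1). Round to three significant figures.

Parallel bank: R_p = 1/(1/1.52 + 1/10.5 + 1/1.72) = 0.7493 MΩ.
Node voltage V_A = V_supply · R_p/(R_s + R_p) = 4.42 × 0.04129 = 0.1825 V.
Branch current I = V_A/R1 = 0.1825/1.52 = 0.1201 µA.

I ≈ 0.120 µA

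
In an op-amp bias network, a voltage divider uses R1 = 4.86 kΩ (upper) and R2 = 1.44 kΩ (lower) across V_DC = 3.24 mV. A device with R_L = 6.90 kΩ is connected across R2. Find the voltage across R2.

V_out ≈ 0.638 mV

R2 ‖ R_L = (1.44 × 6.90)/(1.44 + 6.90) = 1.191 kΩ.
Voltage divider with the loaded lower leg: V_out = 3.24 × 1.191/(4.86 + 1.191) = 3.24 × 0.1969 = 0.6379 mV.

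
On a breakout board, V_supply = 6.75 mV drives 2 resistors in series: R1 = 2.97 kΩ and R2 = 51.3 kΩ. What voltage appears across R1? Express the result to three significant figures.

V ≈ 0.369 mV

ΣR = 2.97 + 51.3 = 54.27 kΩ.
V = V_supply · R/ΣR = 6.75 × 0.05473 = 0.3694 mV.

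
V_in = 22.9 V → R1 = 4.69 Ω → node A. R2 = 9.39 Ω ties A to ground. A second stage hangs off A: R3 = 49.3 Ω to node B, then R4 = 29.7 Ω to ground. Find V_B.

Node A sees R2 in parallel with the series input of stage 2, R3 + R4 = 79.00 Ω.
Effective lower resistance at A: R2 ‖ 79.00 = 8.392 Ω.
V_A = 22.9 × 8.392/(4.69 + 8.392) = 14.69 V.
Then the unloaded second divider: V_B = V_A × R4/(R3+R4) = 14.69 × 0.3759 = 5.523 V.

V_B ≈ 5.52 V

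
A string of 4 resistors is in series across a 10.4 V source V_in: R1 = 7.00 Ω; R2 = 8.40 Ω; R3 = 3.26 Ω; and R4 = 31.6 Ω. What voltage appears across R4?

V ≈ 6.54 V

Series total: ΣR = 7.00 + 8.40 + 3.26 + 31.6 = 50.26 Ω.
Voltage divider: V = V_in · (31.60 / 50.26) = 10.4 × 0.6287 = 6.539 V.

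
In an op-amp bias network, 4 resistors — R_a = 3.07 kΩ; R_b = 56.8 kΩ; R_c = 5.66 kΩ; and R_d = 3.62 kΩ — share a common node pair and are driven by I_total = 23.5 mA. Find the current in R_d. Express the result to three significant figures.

ΣG = 1/3.07 + 1/56.8 + 1/5.66 + 1/3.62 = 0.7963.
By the current-divider rule, I = I_total · G_k/ΣG = 23.5 × 0.3469 = 8.153 mA.

I ≈ 8.15 mA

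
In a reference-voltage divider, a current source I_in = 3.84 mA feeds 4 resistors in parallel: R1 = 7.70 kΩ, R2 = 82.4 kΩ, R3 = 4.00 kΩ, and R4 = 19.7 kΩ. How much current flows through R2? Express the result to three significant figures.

I ≈ 0.105 mA

Conductances: ΣG = 1/7.70 + 1/82.4 + 1/4.00 + 1/19.7 = 0.4428 (1/kΩ).
By the current-divider rule, I = I_in · G_k/ΣG = 3.84 × 0.02741 = 0.1053 mA.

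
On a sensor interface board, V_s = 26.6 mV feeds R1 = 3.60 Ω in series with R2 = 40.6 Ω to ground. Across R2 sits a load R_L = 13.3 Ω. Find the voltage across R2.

R2 ‖ R_L = (40.6 × 13.3)/(40.6 + 13.3) = 10.02 Ω.
Now apply the divider: V_out = 26.6 × 0.7356 = 19.57 mV.

V_out ≈ 19.6 mV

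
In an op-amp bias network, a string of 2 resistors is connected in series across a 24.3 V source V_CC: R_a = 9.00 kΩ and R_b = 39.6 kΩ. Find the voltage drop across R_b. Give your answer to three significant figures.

V ≈ 19.8 V

Total series resistance ΣR = 9.00 + 39.6 = 48.60 kΩ.
V = V_CC · R/ΣR = 24.3 × 0.8148 = 19.80 V.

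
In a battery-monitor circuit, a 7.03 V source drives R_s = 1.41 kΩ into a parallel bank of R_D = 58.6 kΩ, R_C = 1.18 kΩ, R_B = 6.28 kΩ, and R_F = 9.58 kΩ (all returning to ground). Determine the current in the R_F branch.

Combine the parallel branches: R_p = (1/58.6 + 1/1.18 + 1/6.28 + 1/9.58)⁻¹ = 0.8864 kΩ.
V_A = 7.03 × 0.8864/2.296 = 2.714 V.
I(R_F) = V_A / R_F = 2.714/9.58 = 0.2833 mA.

I ≈ 0.283 mA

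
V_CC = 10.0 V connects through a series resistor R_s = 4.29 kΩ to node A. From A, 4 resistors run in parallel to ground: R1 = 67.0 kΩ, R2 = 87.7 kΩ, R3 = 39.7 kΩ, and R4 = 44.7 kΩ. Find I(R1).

Equivalent of the parallel group: R_p = 13.53 kΩ.
V_A = 10.0 × 13.53/17.82 = 7.593 V.
Branch current I = V_A/R1 = 7.593/67.0 = 0.1133 mA.

I ≈ 0.113 mA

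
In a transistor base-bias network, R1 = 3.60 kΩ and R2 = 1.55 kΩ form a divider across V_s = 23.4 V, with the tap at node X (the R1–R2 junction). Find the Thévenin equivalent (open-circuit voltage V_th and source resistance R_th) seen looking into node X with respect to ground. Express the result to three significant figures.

V_th ≈ 7.04 V, R_th ≈ 1.08 kΩ

Open-circuit (no load on X): V_th = V_s · R2/(R1 + R2) = 23.4 × 1.55/(3.600 + 1.55) = 7.043 V.
With V_s suppressed (replaced by a short), R_th = R1 ‖ R2 = (3.600 × 1.55)/(3.600 + 1.55) = 1.083 kΩ.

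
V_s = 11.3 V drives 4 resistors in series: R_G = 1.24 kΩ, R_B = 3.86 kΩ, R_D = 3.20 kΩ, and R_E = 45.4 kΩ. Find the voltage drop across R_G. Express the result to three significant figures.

ΣR = 1.24 + 3.86 + 3.20 + 45.4 = 53.70 kΩ.
Voltage divider: V = V_s · (1.240 / 53.70) = 11.3 × 0.02309 = 0.2609 V.

V ≈ 0.261 V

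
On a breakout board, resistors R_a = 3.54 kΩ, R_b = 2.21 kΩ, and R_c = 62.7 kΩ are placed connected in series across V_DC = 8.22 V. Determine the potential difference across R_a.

V ≈ 0.425 V

Series total: ΣR = 3.54 + 2.21 + 62.7 = 68.45 kΩ.
By the voltage-divider rule, V = 8.22 × 3.540/68.45 = 0.4251 V.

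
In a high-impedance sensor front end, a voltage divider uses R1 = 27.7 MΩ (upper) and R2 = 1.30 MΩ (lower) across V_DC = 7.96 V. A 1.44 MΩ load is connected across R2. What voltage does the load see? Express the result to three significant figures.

V_out ≈ 0.192 V

First combine the lower leg with the load: R2 ‖ R_L = 0.6832 MΩ.
Then V_out = V_DC · R2'/(R1 + R2') = 7.96 × 0.6832/28.38 = 0.1916 V.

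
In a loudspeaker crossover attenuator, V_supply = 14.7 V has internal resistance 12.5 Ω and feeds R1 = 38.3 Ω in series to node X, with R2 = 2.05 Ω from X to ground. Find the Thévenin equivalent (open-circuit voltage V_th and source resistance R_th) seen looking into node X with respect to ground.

R1' = 12.5 + 38.3 = 50.80 Ω (source resistance + R1).
Open-circuit (no load on X): V_th = V_supply · R2/(R1' + R2) = 14.7 × 2.05/(50.80 + 2.05) = 0.5702 V.
Looking into X with the source shorted: R_th = R1'·R2/(R1'+R2) = 50.80 × 2.05/52.85 = 1.970 Ω.

V_th ≈ 0.570 V, R_th ≈ 1.97 Ω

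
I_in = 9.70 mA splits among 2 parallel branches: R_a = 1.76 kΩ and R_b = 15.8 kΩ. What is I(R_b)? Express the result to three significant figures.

I ≈ 0.972 mA

For two parallel branches, I_k = I_in · (other R)/(sum of R).
So I = 9.70 × 1.76/17.56 = 0.9722 mA.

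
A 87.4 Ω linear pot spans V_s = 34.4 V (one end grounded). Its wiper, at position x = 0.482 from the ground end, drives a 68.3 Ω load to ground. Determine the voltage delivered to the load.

V_out ≈ 12.6 V

Lower segment x·R_p = 42.13 Ω; upper segment (1−x)·R_p = 45.27 Ω.
(x·R_p) ‖ R_L = 26.06 Ω.
V_out = 34.4 × 26.06/(45.27 + 26.06) = 12.57 V.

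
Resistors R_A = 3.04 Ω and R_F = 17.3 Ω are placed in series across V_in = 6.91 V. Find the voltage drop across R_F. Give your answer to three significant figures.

Total series resistance ΣR = 3.04 + 17.3 = 20.34 Ω.
V = V_in · R/ΣR = 6.91 × 0.8505 = 5.877 V.

V ≈ 5.88 V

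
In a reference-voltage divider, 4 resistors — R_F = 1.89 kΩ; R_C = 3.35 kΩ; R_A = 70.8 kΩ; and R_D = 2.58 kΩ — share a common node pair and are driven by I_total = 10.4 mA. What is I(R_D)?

ΣG = 1/1.89 + 1/3.35 + 1/70.8 + 1/2.58 = 1.229.
R_D takes the fraction G_k/ΣG = 0.3876/1.229 = 0.3153, so I = 10.4 × 0.3153 = 3.279 mA.

I ≈ 3.28 mA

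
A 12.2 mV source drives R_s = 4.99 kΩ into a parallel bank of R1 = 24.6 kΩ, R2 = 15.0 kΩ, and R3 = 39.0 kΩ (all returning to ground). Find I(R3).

Parallel bank: R_p = 1/(1/24.6 + 1/15.0 + 1/39.0) = 7.521 kΩ.
Node voltage V_A = V_DC · R_p/(R_s + R_p) = 12.2 × 0.6012 = 7.334 mV.
I(R3) = V_A / R3 = 7.334/39.0 = 0.1881 µA.

I ≈ 0.188 µA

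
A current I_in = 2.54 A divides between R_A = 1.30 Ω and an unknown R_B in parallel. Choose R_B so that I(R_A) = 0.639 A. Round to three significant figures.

R_B ≈ 0.437 Ω

In a two-way split, I_A/I_in = R_B/(R_A + R_B).
With f = 0.2516, R_B = R_A · f/(1−f) = 1.30 × 0.3361 = 0.4370 Ω.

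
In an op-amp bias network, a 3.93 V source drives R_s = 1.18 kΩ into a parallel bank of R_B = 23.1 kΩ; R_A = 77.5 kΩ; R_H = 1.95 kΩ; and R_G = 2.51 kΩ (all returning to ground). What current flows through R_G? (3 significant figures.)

I ≈ 0.731 mA

Parallel bank: R_p = 1/(1/23.1 + 1/77.5 + 1/1.95 + 1/2.51) = 1.034 kΩ.
Node voltage V_A = V_CC · R_p/(R_s + R_p) = 3.93 × 0.4670 = 1.835 V.
I(R_G) = V_A / R_G = 1.835/2.51 = 0.7311 mA.
(Equivalently: I_total = 1.775 mA, then current-divider fraction G_k/ΣG = 0.4118.)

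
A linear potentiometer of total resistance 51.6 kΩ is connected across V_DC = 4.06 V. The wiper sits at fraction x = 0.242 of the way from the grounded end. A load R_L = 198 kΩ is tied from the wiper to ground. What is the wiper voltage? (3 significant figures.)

V_out ≈ 0.938 V

The pot divides into 39.11 kΩ above the wiper and 12.49 kΩ below.
R_L loads the lower segment: effective lower R = 11.75 kΩ.
Loaded-divider output: V_out = 4.06 × 0.2310 = 0.9377 V.
(Unloaded: V_out = x·V_DC = 0.983 V.)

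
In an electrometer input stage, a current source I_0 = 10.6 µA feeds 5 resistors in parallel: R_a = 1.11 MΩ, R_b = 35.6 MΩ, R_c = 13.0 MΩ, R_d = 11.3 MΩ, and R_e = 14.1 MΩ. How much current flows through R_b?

ΣG = 1/1.11 + 1/35.6 + 1/13.0 + 1/11.3 + 1/14.1 = 1.165.
Current divider: I(R_b) = I_0 · G_k/ΣG = 10.6 × (0.02809/1.165) = 10.6 × 0.02410 = 0.2555 µA.

I ≈ 0.256 µA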